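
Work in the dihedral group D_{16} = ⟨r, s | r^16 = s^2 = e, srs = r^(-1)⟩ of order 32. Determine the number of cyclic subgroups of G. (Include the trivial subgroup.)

21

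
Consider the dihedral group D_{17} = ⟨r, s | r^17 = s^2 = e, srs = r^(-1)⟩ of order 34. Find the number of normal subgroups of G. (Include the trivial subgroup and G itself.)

3

G has 20 subgroups. Checking conjugation-invariance by order — order 1: 1/1 normal; order 2: 0/17 normal; order 17: 1/1 normal; order 34: 1/1 normal.
Total normal subgroups: 3.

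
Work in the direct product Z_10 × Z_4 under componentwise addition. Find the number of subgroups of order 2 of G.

3

|G| = 40 and 2 | 40, so subgroups of order 2 are possible by Lagrange.
The subgroups of order 2 are: {(0,0), (0,2)}; {(0,0), (5,0)}; {(0,0), (5,2)}.
So G has 3 subgroups of order 2.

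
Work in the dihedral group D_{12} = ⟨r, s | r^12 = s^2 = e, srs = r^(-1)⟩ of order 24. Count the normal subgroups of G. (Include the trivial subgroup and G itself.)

9

G has 34 subgroups. Checking conjugation-invariance by order — order 1: 1/1 normal; order 2: 1/13 normal; order 3: 1/1 normal; order 4: 1/7 normal; order 6: 1/5 normal; order 8: 0/3 normal; order 12: 3/3 normal; order 24: 1/1 normal.
Total normal subgroups: 9.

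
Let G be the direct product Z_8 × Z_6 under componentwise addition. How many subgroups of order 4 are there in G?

3

|G| = 48 and 4 | 48, so subgroups of order 4 are possible by Lagrange.
The subgroups of order 4 are: {(0,0), (0,3), (4,0), (4,3)}; {(0,0), (2,0), (4,0), (6,0)}; {(0,0), (2,3), (4,0), (6,3)}.
So G has 3 subgroups of order 4.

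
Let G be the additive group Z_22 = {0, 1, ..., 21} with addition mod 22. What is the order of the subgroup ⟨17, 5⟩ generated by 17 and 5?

|⟨17⟩| = 22 and |⟨5⟩| = 22, so |H| is a multiple of lcm(22, 22) = 22 and divides |G| = 22.
Closing {17, 5} under the group operation gives all of G, so |H| = 22.

22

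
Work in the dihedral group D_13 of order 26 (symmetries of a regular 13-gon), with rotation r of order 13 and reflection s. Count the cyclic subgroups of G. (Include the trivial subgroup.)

15

Each element a generates a cyclic subgroup ⟨a⟩; distinct elements may generate the same one (a cyclic group of order d has φ(d) generators).
Cyclic subgroups by order — order 1: 1; order 2: 13; order 13: 1.
Total: 15.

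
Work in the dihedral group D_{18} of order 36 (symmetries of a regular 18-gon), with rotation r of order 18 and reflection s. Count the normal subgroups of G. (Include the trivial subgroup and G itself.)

9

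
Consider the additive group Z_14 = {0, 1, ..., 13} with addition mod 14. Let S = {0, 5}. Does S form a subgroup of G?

5 ∈ S but its inverse 9 ∉ S, so S is not a subgroup.

No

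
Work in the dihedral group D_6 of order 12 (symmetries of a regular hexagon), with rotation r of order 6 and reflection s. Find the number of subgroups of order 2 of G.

7

|G| = 12 and 2 | 12, so subgroups of order 2 are possible by Lagrange.
The subgroups of order 2 are: {e, r^2s}; {e, r^3}; {e, r^3s}; {e, r^4s}; … (7 in all).
So G has 7 subgroups of order 2.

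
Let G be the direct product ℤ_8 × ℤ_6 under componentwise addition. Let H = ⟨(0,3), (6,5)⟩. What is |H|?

|⟨(0,3)⟩| = 2 and |⟨(6,5)⟩| = 12, so |H| is a multiple of lcm(2, 12) = 12 and divides |G| = 48.
Closing under the operation: H = {(0,0), (0,1), (0,2), (0,3), (0,4), (0,5), (2,0), (2,1), (2,2), (2,3), (2,4), (2,5), (4,0), (4,1), (4,2), (4,3), (4,4), (4,5), (6,0), (6,1), (6,2), (6,3), (6,4), (6,5)}, so |H| = 24.

24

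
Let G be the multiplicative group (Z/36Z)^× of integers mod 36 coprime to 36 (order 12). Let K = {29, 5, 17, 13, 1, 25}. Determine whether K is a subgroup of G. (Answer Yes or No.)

|K| = 6 divides |G| = 12, consistent with Lagrange.
K contains the identity, every element's inverse is in K, and K is closed under ·: it is a subgroup.
In fact K = ⟨29⟩.

Yes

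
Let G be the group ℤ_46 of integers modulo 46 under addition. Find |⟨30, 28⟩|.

|⟨30⟩| = 23 and |⟨28⟩| = 23, so |H| is a multiple of lcm(23, 23) = 23 and divides |G| = 46.
Closing under the operation: H = {0, 2, 4, 6, 8, 10, 12, 14, 16, 18, 20, 22, 24, 26, 28, 30, 32, 34, 36, 38, 40, 42, 44}, so |H| = 23.

23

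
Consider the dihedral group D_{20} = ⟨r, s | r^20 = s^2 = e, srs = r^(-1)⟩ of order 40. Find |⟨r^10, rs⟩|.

|⟨r^10⟩| = 2 and |⟨rs⟩| = 2, so |H| is a multiple of lcm(2, 2) = 2 and divides |G| = 40.
Closing under the operation: H = {e, r^10, rs, r^11s}, so |H| = 4.

4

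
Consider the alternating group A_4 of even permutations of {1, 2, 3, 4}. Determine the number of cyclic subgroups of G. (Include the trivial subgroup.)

Each element a generates a cyclic subgroup ⟨a⟩; distinct elements may generate the same one (a cyclic group of order d has φ(d) generators).
Cyclic subgroups by order — order 1: 1; order 2: 3; order 3: 4.
Total: 8.

8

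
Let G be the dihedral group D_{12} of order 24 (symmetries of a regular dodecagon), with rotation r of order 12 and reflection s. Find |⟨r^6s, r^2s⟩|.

|⟨r^6s⟩| = 2 and |⟨r^2s⟩| = 2, so |H| is a multiple of lcm(2, 2) = 2 and divides |G| = 24.
Closing under the operation: H = {e, r^4, r^8, r^2s, r^6s, r^10s}, so |H| = 6.

6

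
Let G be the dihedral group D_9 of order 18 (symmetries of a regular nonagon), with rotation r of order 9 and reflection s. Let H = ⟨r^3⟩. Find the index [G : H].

|⟨r^3⟩| = 3 and |G| = 18.
By Lagrange, [G : H] = |G|/|H| = 18/3 = 6.

6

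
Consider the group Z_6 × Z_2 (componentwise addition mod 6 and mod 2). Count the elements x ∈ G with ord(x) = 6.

6

An element (a,b) has order lcm(ord(a), ord(b)); count pairs with lcm equal to 6.
Enumerating gives 6 such elements.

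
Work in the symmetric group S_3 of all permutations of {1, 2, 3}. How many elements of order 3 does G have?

The elements of order 3 are: (1 2 3), (1 3 2).
That's 2.

2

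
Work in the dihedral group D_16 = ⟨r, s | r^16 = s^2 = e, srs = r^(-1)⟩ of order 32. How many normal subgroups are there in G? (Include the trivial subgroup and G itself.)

8

G has 36 subgroups. Checking conjugation-invariance by order — order 1: 1/1 normal; order 2: 1/17 normal; order 4: 1/9 normal; order 8: 1/5 normal; order 16: 3/3 normal; order 32: 1/1 normal.
Total normal subgroups: 8.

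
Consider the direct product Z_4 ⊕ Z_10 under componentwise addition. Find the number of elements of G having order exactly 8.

0

An element (a,b) has order lcm(ord(a), ord(b)); count pairs with lcm equal to 8.
Enumerating gives 0 such elements.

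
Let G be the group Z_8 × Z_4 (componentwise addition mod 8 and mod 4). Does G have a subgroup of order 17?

17 does not divide |G| = 32, so by Lagrange no subgroup of order 17 exists.

No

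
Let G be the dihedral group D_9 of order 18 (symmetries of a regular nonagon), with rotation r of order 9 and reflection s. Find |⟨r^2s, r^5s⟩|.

|⟨r^2s⟩| = 2 and |⟨r^5s⟩| = 2, so |H| is a multiple of lcm(2, 2) = 2 and divides |G| = 18.
Closing under the operation: H = {e, r^3, r^6, r^2s, r^5s, r^8s}, so |H| = 6.

6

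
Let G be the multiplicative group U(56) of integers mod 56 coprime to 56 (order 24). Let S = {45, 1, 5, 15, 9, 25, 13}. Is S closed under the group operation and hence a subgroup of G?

No

|S| = 7 does not divide |G| = 24, so by Lagrange S is not a subgroup.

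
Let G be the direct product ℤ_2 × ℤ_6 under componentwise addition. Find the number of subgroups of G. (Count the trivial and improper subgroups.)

|G| = 12, so by Lagrange every subgroup order divides 12. Divisors: 1, 2, 3, 4, 6, 12.
Subgroups by order — order 1: 1; order 2: 3; order 3: 1; order 4: 1; order 6: 3; order 12: 1.
Total: 1 + 3 + 1 + 1 + 3 + 1 = 10.

10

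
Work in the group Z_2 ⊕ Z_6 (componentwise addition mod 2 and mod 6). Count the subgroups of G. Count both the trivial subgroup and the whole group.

10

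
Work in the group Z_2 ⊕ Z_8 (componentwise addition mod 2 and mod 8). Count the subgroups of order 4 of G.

|G| = 16 and 4 | 16, so subgroups of order 4 are possible by Lagrange.
The subgroups of order 4 are: {(0,0), (0,2), (0,4), (0,6)}; {(0,0), (0,4), (1,0), (1,4)}; {(0,0), (0,4), (1,2), (1,6)}.
So G has 3 subgroups of order 4.

3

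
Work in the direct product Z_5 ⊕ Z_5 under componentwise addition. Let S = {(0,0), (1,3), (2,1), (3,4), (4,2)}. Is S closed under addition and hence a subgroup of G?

Yes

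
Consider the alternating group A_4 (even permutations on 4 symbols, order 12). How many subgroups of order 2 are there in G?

|G| = 12 and 2 | 12, so subgroups of order 2 are possible by Lagrange.
The subgroups of order 2 are: {e, (1 2)(3 4)}; {e, (1 3)(2 4)}; {e, (1 4)(2 3)}.
So G has 3 subgroups of order 2.

3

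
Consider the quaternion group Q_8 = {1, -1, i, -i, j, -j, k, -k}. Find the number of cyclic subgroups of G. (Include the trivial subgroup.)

Group the elements of G by the cyclic subgroup they generate; each cyclic subgroup of order d accounts for φ(d) elements.
Cyclic subgroups by order — order 1: 1; order 2: 1; order 4: 3.
Total: 5.

5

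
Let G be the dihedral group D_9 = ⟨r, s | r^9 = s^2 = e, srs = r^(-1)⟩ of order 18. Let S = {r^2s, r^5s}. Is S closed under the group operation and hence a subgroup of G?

The identity e ∉ S, so S is not a subgroup.

No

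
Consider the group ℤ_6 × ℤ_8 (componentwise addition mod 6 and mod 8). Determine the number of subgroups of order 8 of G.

3

|G| = 48 and 8 | 48, so subgroups of order 8 are possible by Lagrange.
The subgroups of order 8 are: {(0,0), (0,1), (0,2), (0,3), (0,4), (0,5), (0,6), (0,7)}; {(0,0), (0,2), (0,4), (0,6), (3,0), (3,2), (3,4), (3,6)}; {(0,0), (0,2), (0,4), (0,6), (3,1), (3,3), (3,5), (3,7)}.
So G has 3 subgroups of order 8.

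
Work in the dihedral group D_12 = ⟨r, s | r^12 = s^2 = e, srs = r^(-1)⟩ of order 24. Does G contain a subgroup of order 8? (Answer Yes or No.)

8 | 24. A subgroup of order 8 is {e, r^3, r^6, r^9, rs, r^4s, r^7s, r^10s}.

Yes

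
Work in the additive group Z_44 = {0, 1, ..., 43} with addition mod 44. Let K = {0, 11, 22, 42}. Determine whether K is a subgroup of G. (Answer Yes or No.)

42 ∈ K but its inverse 2 ∉ K, so K is not a subgroup.

No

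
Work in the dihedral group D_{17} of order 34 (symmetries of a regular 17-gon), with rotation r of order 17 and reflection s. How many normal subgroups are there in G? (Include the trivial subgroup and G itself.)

G has 20 subgroups. Checking conjugation-invariance by order — order 1: 1/1 normal; order 2: 0/17 normal; order 17: 1/1 normal; order 34: 1/1 normal.
Total normal subgroups: 3.

3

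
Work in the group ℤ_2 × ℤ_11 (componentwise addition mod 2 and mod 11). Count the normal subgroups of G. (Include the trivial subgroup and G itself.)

4

G is abelian, so every subgroup is normal.
G has 4 subgroups in total, hence 4 normal subgroups.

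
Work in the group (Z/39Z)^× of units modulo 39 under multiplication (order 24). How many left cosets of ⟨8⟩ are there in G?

6

|⟨8⟩| = 4 and |G| = 24.
By Lagrange, [G : H] = |G|/|H| = 24/4 = 6.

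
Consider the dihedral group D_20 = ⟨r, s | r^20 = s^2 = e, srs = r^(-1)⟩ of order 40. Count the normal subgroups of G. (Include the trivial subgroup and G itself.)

G has 48 subgroups. Checking conjugation-invariance by order — order 1: 1/1 normal; order 2: 1/21 normal; order 4: 1/11 normal; order 5: 1/1 normal; order 8: 0/5 normal; order 10: 1/5 normal; order 20: 3/3 normal; order 40: 1/1 normal.
Total normal subgroups: 9.

9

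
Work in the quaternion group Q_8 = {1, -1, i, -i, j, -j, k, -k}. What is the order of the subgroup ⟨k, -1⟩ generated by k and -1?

|⟨k⟩| = 4 and |⟨-1⟩| = 2, so |H| is a multiple of lcm(4, 2) = 4 and divides |G| = 8.
Closing under the operation: H = {1, -1, k, -k}, so |H| = 4.

4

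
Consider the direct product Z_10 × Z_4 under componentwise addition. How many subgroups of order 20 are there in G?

3

|G| = 40 and 20 | 40, so subgroups of order 20 are possible by Lagrange.
The subgroups of order 20 are: {(0,0), (0,1), (0,2), (0,3), (2,0), (2,1), (2,2), (2,3), (4,0), (4,1), (4,2), (4,3), (6,0), (6,1), (6,2), (6,3), (8,0), (8,1), (8,2), (8,3)}; {(0,0), (0,2), (1,0), (1,2), (2,0), (2,2), (3,0), (3,2), (4,0), (4,2), (5,0), (5,2), (6,0), (6,2), (7,0), (7,2), (8,0), (8,2), (9,0), (9,2)}; {(0,0), (0,2), (1,1), (1,3), (2,0), (2,2), (3,1), (3,3), (4,0), (4,2), (5,1), (5,3), (6,0), (6,2), (7,1), (7,3), (8,0), (8,2), (9,1), (9,3)}.
So G has 3 subgroups of order 20.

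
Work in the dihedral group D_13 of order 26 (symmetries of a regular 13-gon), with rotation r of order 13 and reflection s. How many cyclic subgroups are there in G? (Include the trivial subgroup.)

Group the elements of G by the cyclic subgroup they generate; each cyclic subgroup of order d accounts for φ(d) elements.
Cyclic subgroups by order — order 1: 1; order 2: 13; order 13: 1.
Total: 15.

15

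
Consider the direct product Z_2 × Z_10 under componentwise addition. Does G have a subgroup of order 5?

Yes

5 | 20. A subgroup of order 5 is {(0,0), (0,2), (0,4), (0,6), (0,8)}.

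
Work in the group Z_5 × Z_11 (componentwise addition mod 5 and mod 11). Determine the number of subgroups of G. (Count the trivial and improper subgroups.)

4

|G| = 55, so by Lagrange every subgroup order divides 55. Divisors: 1, 5, 11, 55.
Subgroups by order — order 1: 1; order 5: 1; order 11: 1; order 55: 1.
Total: 1 + 1 + 1 + 1 = 4.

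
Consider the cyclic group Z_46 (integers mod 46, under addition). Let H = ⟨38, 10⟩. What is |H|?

23

|⟨38⟩| = 23 and |⟨10⟩| = 23, so |H| is a multiple of lcm(23, 23) = 23 and divides |G| = 46.
Closing under the operation: H = {0, 2, 4, 6, 8, 10, 12, 14, 16, 18, 20, 22, 24, 26, 28, 30, 32, 34, 36, 38, 40, 42, 44}, so |H| = 23.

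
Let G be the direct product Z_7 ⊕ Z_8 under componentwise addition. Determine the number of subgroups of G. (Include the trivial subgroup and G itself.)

8

|G| = 56, so by Lagrange every subgroup order divides 56. Divisors: 1, 2, 4, 7, 8, 14, 28, 56.
Subgroups by order — order 1: 1; order 2: 1; order 4: 1; order 7: 1; order 8: 1; order 14: 1; order 28: 1; order 56: 1.
Total: 1 + 1 + 1 + 1 + 1 + 1 + 1 + 1 = 8.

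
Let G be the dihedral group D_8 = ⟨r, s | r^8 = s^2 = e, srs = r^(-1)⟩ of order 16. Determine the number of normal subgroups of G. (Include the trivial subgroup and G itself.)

7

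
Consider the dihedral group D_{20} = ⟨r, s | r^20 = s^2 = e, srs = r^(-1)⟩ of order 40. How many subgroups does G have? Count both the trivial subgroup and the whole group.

48

|G| = 40, so by Lagrange every subgroup order divides 40. Divisors: 1, 2, 4, 5, 8, 10, 20, 40.
Subgroups by order — order 1: 1; order 2: 21; order 4: 11; order 5: 1; order 8: 5; order 10: 5; order 20: 3; order 40: 1.
Total: 1 + 21 + 11 + 1 + 5 + 5 + 3 + 1 = 48.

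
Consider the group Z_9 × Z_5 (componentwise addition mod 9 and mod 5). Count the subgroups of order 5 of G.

|G| = 45 and 5 | 45, so subgroups of order 5 are possible by Lagrange.
The subgroups of order 5 are: {(0,0), (0,1), (0,2), (0,3), (0,4)}.
So G has 1 subgroup of order 5.

1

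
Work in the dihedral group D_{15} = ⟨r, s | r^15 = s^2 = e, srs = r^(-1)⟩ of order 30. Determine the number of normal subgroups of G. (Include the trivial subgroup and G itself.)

5

G has 28 subgroups. Checking conjugation-invariance by order — order 1: 1/1 normal; order 2: 0/15 normal; order 3: 1/1 normal; order 5: 1/1 normal; order 6: 0/5 normal; order 10: 0/3 normal; order 15: 1/1 normal; order 30: 1/1 normal.
Total normal subgroups: 5.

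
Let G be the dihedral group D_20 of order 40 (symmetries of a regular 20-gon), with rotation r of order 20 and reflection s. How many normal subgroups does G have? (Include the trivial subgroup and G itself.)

G has 48 subgroups. Checking conjugation-invariance by order — order 1: 1/1 normal; order 2: 1/21 normal; order 4: 1/11 normal; order 5: 1/1 normal; order 8: 0/5 normal; order 10: 1/5 normal; order 20: 3/3 normal; order 40: 1/1 normal.
Total normal subgroups: 9.

9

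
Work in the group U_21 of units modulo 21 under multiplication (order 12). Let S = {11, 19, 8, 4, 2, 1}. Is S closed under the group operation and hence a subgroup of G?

No

19 ∈ S but its inverse 10 ∉ S, so S is not a subgroup.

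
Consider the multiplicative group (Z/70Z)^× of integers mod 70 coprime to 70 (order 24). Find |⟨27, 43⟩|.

8

|⟨27⟩| = 4 and |⟨43⟩| = 4, so |H| is a multiple of lcm(4, 4) = 4 and divides |G| = 24.
Closing under the operation: H = {1, 13, 27, 29, 41, 43, 57, 69}, so |H| = 8.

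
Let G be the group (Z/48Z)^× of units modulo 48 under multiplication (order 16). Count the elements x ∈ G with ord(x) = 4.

The elements of order 4 are: 5, 11, 13, 19, 29, 35, 37, 43.
That's 8.

8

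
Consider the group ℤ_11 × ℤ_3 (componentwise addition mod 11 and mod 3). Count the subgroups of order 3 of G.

1

|G| = 33 and 3 | 33, so subgroups of order 3 are possible by Lagrange.
The subgroups of order 3 are: {(0,0), (0,1), (0,2)}.
So G has 1 subgroup of order 3.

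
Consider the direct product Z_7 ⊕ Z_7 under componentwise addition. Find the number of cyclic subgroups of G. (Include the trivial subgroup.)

9

Group the elements of G by the cyclic subgroup they generate; each cyclic subgroup of order d accounts for φ(d) elements.
Cyclic subgroups by order — order 1: 1; order 7: 8.
Total: 9.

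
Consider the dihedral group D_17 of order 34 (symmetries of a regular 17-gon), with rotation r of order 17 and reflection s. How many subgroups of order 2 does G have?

|G| = 34 and 2 | 34, so subgroups of order 2 are possible by Lagrange.
The subgroups of order 2 are: {e, r^10s}; {e, r^11s}; {e, r^12s}; {e, r^13s}; … (17 in all).
So G has 17 subgroups of order 2.

17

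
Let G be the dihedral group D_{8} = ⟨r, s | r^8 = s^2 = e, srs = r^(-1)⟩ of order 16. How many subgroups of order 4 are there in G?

|G| = 16 and 4 | 16, so subgroups of order 4 are possible by Lagrange.
The subgroups of order 4 are: {e, r^2, r^4, r^6}; {e, r^4, r^2s, r^6s}; {e, r^4, r^3s, r^7s}; {e, r^4, s, r^4s}; … (5 in all).
So G has 5 subgroups of order 4.

5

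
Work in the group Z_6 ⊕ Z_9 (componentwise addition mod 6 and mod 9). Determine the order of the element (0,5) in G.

9

The order of (0,5) in Z_6 × Z_9 is lcm(ord(0) in Z_6, ord(5) in Z_9).
ord(0) = 1 and ord(5) = 9, so |⟨(0,5)⟩| = lcm(1, 9) = 9.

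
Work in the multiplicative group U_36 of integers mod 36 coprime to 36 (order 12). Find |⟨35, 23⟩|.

6

|⟨35⟩| = 2 and |⟨23⟩| = 6, so |H| is a multiple of lcm(2, 6) = 6 and divides |G| = 12.
Closing under the operation: H = {1, 11, 13, 23, 25, 35}, so |H| = 6.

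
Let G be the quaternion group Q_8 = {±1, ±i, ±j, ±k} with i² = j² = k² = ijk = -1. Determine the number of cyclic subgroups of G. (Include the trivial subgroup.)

Each element a generates a cyclic subgroup ⟨a⟩; distinct elements may generate the same one (a cyclic group of order d has φ(d) generators).
Cyclic subgroups by order — order 1: 1; order 2: 1; order 4: 3.
Total: 5.

5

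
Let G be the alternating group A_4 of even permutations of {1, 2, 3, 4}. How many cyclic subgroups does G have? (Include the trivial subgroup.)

8

A cyclic subgroup of order d is generated by each of its φ(d) elements of order d, so the cyclic subgroups of order d number (#elements of order d)/φ(d).
Cyclic subgroups by order — order 1: 1; order 2: 3; order 3: 4.
Total: 8.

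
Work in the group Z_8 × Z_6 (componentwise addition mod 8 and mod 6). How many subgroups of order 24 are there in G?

|G| = 48 and 24 | 48, so subgroups of order 24 are possible by Lagrange.
The subgroups of order 24 are: {(0,0), (0,1), (0,2), (0,3), (0,4), (0,5), (2,0), (2,1), (2,2), (2,3), (2,4), (2,5), (4,0), (4,1), (4,2), (4,3), (4,4), (4,5), (6,0), (6,1), (6,2), (6,3), (6,4), (6,5)}; {(0,0), (0,2), (0,4), (1,0), (1,2), (1,4), (2,0), (2,2), (2,4), (3,0), (3,2), (3,4), (4,0), (4,2), (4,4), (5,0), (5,2), (5,4), (6,0), (6,2), (6,4), (7,0), (7,2), (7,4)}; {(0,0), (0,2), (0,4), (1,1), (1,3), (1,5), (2,0), (2,2), (2,4), (3,1), (3,3), (3,5), (4,0), (4,2), (4,4), (5,1), (5,3), (5,5), (6,0), (6,2), (6,4), (7,1), (7,3), (7,5)}.
So G has 3 subgroups of order 24.

3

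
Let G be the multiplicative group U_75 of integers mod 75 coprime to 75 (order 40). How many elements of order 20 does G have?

Enumerating element orders in G gives 16 elements of order 20.

16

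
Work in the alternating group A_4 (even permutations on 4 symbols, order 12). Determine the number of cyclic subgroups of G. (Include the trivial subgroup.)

Each element a generates a cyclic subgroup ⟨a⟩; distinct elements may generate the same one (a cyclic group of order d has φ(d) generators).
Cyclic subgroups by order — order 1: 1; order 2: 3; order 3: 4.
Total: 8.

8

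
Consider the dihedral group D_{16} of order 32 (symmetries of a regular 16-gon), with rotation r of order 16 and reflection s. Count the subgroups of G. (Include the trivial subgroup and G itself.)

|G| = 32, so by Lagrange every subgroup order divides 32. Divisors: 1, 2, 4, 8, 16, 32.
Subgroups by order — order 1: 1; order 2: 17; order 4: 9; order 8: 5; order 16: 3; order 32: 1.
Total: 1 + 17 + 9 + 5 + 3 + 1 = 36.

36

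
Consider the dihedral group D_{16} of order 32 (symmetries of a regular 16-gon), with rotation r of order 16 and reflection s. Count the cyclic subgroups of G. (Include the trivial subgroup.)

21

Group the elements of G by the cyclic subgroup they generate; each cyclic subgroup of order d accounts for φ(d) elements.
Cyclic subgroups by order — order 1: 1; order 2: 17; order 4: 1; order 8: 1; order 16: 1.
Total: 21.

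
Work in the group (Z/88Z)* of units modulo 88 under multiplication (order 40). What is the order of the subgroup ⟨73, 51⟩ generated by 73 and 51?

|⟨73⟩| = 10 and |⟨51⟩| = 10, so |H| is a multiple of lcm(10, 10) = 10 and divides |G| = 40.
Closing under the operation: H = {1, 3, 9, 17, 19, 25, 27, 35, 41, 43, 49, 51, 57, 59, 65, 67, 73, 75, 81, 83}, so |H| = 20.

20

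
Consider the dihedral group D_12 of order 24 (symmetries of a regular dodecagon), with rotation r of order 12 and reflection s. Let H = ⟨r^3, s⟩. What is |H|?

|⟨r^3⟩| = 4 and |⟨s⟩| = 2, so |H| is a multiple of lcm(4, 2) = 4 and divides |G| = 24.
Closing under the operation: H = {e, r^3, r^6, r^9, s, r^3s, r^6s, r^9s}, so |H| = 8.

8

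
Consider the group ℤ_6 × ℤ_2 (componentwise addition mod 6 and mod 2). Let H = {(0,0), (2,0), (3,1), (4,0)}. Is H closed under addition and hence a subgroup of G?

No

Closure fails: (4,0) + (3,1) = (1,1) ∉ H. So H is not a subgroup.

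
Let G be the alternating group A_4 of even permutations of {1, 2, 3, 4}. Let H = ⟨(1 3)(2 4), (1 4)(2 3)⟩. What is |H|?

4

|⟨(1 3)(2 4)⟩| = 2 and |⟨(1 4)(2 3)⟩| = 2, so |H| is a multiple of lcm(2, 2) = 2 and divides |G| = 12.
Closing under the operation: H = {e, (1 2)(3 4), (1 3)(2 4), (1 4)(2 3)}, so |H| = 4.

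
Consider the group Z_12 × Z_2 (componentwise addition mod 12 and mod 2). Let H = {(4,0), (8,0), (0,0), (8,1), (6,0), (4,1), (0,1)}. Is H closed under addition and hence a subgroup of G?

|H| = 7 does not divide |G| = 24, so by Lagrange H is not a subgroup.

No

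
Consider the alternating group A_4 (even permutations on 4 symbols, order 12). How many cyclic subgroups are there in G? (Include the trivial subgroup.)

A cyclic subgroup of order d is generated by each of its φ(d) elements of order d, so the cyclic subgroups of order d number (#elements of order d)/φ(d).
Cyclic subgroups by order — order 1: 1; order 2: 3; order 3: 4.
Total: 8.

8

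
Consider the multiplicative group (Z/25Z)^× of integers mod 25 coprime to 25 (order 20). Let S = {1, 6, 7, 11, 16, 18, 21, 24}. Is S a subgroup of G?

No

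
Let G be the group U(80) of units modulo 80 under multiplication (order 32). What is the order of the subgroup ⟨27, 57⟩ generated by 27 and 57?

|⟨27⟩| = 4 and |⟨57⟩| = 4, so |H| is a multiple of lcm(4, 4) = 4 and divides |G| = 32.
Closing under the operation: H = {1, 3, 9, 11, 17, 19, 27, 33, 41, 43, 49, 51, 57, 59, 67, 73}, so |H| = 16.

16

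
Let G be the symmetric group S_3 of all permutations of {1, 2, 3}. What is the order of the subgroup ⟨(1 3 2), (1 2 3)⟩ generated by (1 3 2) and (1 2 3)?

3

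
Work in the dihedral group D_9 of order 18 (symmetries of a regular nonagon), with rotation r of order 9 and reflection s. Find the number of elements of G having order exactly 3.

The elements of order 3 are: r^3, r^6.
That's 2.

2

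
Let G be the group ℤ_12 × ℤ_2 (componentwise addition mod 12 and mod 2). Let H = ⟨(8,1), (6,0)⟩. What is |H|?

|⟨(8,1)⟩| = 6 and |⟨(6,0)⟩| = 2, so |H| is a multiple of lcm(6, 2) = 6 and divides |G| = 24.
Closing under the operation: H = {(0,0), (0,1), (2,0), (2,1), (4,0), (4,1), (6,0), (6,1), (8,0), (8,1), (10,0), (10,1)}, so |H| = 12.

12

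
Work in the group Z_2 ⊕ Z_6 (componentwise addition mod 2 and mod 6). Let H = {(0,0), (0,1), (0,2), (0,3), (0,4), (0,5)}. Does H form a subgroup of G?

|H| = 6 divides |G| = 12, consistent with Lagrange.
H contains the identity, every element's inverse is in H, and H is closed under +: it is a subgroup.
In fact H = ⟨(0,1)⟩.

Yes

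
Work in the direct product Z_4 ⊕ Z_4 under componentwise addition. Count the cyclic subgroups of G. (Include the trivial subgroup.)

Group the elements of G by the cyclic subgroup they generate; each cyclic subgroup of order d accounts for φ(d) elements.
Cyclic subgroups by order — order 1: 1; order 2: 3; order 4: 6.
Total: 10.

10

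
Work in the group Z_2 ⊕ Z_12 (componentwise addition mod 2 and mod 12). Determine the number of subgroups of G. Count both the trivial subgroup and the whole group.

|G| = 24, so by Lagrange every subgroup order divides 24. Divisors: 1, 2, 3, 4, 6, 8, 12, 24.
Subgroups by order — order 1: 1; order 2: 3; order 3: 1; order 4: 3; order 6: 3; order 8: 1; order 12: 3; order 24: 1.
Total: 1 + 3 + 1 + 3 + 3 + 1 + 3 + 1 = 16.

16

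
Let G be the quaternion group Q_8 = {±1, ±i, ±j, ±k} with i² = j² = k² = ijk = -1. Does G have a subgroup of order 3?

3 does not divide |G| = 8, so by Lagrange no subgroup of order 3 exists.

No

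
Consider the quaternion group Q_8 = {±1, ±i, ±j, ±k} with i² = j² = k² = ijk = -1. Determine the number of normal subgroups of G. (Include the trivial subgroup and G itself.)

6

G has 6 subgroups. Checking conjugation-invariance by order — order 1: 1/1 normal; order 2: 1/1 normal; order 4: 3/3 normal; order 8: 1/1 normal.
Total normal subgroups: 6.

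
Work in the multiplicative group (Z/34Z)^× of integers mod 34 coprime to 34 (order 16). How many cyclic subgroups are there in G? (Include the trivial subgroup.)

5

Each element a generates a cyclic subgroup ⟨a⟩; distinct elements may generate the same one (a cyclic group of order d has φ(d) generators).
Cyclic subgroups by order — order 1: 1; order 2: 1; order 4: 1; order 8: 1; order 16: 1.
Total: 5.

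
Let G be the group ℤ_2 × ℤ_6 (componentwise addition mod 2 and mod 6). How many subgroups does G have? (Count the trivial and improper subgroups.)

|G| = 12, so by Lagrange every subgroup order divides 12. Divisors: 1, 2, 3, 4, 6, 12.
Subgroups by order — order 1: 1; order 2: 3; order 3: 1; order 4: 1; order 6: 3; order 12: 1.
Total: 1 + 3 + 1 + 1 + 3 + 1 = 10.

10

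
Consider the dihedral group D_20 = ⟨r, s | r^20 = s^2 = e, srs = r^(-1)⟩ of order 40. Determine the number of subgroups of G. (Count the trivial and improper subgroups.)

|G| = 40, so by Lagrange every subgroup order divides 40. Divisors: 1, 2, 4, 5, 8, 10, 20, 40.
Subgroups by order — order 1: 1; order 2: 21; order 4: 11; order 5: 1; order 8: 5; order 10: 5; order 20: 3; order 40: 1.
Total: 1 + 21 + 11 + 1 + 5 + 5 + 3 + 1 = 48.

48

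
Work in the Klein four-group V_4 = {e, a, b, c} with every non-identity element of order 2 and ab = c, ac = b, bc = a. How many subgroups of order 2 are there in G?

|G| = 4 and 2 | 4, so subgroups of order 2 are possible by Lagrange.
The subgroups of order 2 are: {e, a}; {e, b}; {e, c}.
So G has 3 subgroups of order 2.

3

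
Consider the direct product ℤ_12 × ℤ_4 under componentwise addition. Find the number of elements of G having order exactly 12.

24

An element (a,b) has order lcm(ord(a), ord(b)); count pairs with lcm equal to 12.
Enumerating gives 24 such elements.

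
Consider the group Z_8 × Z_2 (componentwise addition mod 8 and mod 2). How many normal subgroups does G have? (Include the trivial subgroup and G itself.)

11

G is abelian, so every subgroup is normal.
G has 11 subgroups in total, hence 11 normal subgroups.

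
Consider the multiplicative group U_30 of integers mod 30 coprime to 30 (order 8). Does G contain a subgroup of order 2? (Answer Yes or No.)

2 | 8. A subgroup of order 2 is {1, 11}.

Yes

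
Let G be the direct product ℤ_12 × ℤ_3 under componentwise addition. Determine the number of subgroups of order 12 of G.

4

|G| = 36 and 12 | 36, so subgroups of order 12 are possible by Lagrange.
The subgroups of order 12 are: {(0,0), (0,1), (0,2), (3,0), (3,1), (3,2), (6,0), (6,1), (6,2), (9,0), (9,1), (9,2)}; {(0,0), (1,0), (2,0), (3,0), (4,0), (5,0), (6,0), (7,0), (8,0), (9,0), (10,0), (11,0)}; {(0,0), (1,1), (2,2), (3,0), (4,1), (5,2), (6,0), (7,1), (8,2), (9,0), (10,1), (11,2)}; {(0,0), (1,2), (2,1), (3,0), (4,2), (5,1), (6,0), (7,2), (8,1), (9,0), (10,2), (11,1)}.
So G has 4 subgroups of order 12.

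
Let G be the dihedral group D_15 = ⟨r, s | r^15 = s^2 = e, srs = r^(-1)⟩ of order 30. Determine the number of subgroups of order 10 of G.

3

|G| = 30 and 10 | 30, so subgroups of order 10 are possible by Lagrange.
The subgroups of order 10 are: {e, r^3, r^6, r^9, r^12, rs, r^4s, r^7s, r^10s, r^13s}; {e, r^3, r^6, r^9, r^12, r^2s, r^5s, r^8s, r^11s, r^14s}; {e, r^3, r^6, r^9, r^12, s, r^3s, r^6s, r^9s, r^12s}.
So G has 3 subgroups of order 10.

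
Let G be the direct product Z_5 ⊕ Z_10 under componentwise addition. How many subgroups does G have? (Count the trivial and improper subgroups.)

|G| = 50, so by Lagrange every subgroup order divides 50. Divisors: 1, 2, 5, 10, 25, 50.
Subgroups by order — order 1: 1; order 2: 1; order 5: 6; order 10: 6; order 25: 1; order 50: 1.
Total: 1 + 1 + 6 + 6 + 1 + 1 = 16.

16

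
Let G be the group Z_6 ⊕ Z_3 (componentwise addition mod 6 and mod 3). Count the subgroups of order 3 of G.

|G| = 18 and 3 | 18, so subgroups of order 3 are possible by Lagrange.
The subgroups of order 3 are: {(0,0), (0,1), (0,2)}; {(0,0), (2,0), (4,0)}; {(0,0), (2,1), (4,2)}; {(0,0), (2,2), (4,1)}.
So G has 4 subgroups of order 3.

4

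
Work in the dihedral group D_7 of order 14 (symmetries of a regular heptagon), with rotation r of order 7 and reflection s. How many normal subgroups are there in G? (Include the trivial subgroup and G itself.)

G has 10 subgroups. Checking conjugation-invariance by order — order 1: 1/1 normal; order 2: 0/7 normal; order 7: 1/1 normal; order 14: 1/1 normal.
Total normal subgroups: 3.

3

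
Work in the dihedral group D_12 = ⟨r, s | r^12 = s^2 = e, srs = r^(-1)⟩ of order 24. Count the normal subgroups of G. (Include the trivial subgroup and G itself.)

9

G has 34 subgroups. Checking conjugation-invariance by order — order 1: 1/1 normal; order 2: 1/13 normal; order 3: 1/1 normal; order 4: 1/7 normal; order 6: 1/5 normal; order 8: 0/3 normal; order 12: 3/3 normal; order 24: 1/1 normal.
Total normal subgroups: 9.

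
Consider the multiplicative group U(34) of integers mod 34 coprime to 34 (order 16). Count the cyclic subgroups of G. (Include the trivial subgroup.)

A cyclic subgroup of order d is generated by each of its φ(d) elements of order d, so the cyclic subgroups of order d number (#elements of order d)/φ(d).
Cyclic subgroups by order — order 1: 1; order 2: 1; order 4: 1; order 8: 1; order 16: 1.
Total: 5.

5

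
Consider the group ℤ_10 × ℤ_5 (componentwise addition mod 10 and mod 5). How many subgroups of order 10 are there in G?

6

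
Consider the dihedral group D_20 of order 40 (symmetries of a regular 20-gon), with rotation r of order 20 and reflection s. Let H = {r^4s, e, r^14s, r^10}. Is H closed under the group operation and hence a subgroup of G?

|H| = 4 divides |G| = 40, consistent with Lagrange.
H contains the identity, every element's inverse is in H, and H is closed under ·: it is a subgroup.

Yes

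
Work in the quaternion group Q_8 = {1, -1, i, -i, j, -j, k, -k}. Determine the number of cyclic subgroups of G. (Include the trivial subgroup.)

Each element a generates a cyclic subgroup ⟨a⟩; distinct elements may generate the same one (a cyclic group of order d has φ(d) generators).
Cyclic subgroups by order — order 1: 1; order 2: 1; order 4: 3.
Total: 5.

5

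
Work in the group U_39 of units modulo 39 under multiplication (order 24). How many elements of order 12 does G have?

8

The elements of order 12 are: 2, 7, 11, 19, 20, 28, 32, 37.
That's 8.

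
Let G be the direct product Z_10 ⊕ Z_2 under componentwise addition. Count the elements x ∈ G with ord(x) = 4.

0

An element (a,b) has order lcm(ord(a), ord(b)); count pairs with lcm equal to 4.
Enumerating gives 0 such elements.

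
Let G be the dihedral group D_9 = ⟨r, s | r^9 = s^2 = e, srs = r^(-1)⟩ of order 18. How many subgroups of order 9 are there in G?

|G| = 18 and 9 | 18, so subgroups of order 9 are possible by Lagrange.
The subgroups of order 9 are: {e, r, r^2, r^3, r^4, r^5, r^6, r^7, r^8}.
So G has 1 subgroup of order 9.

1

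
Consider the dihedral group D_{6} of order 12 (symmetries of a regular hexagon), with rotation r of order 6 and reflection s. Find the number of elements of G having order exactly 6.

2

The elements of order 6 are: r, r^5.
That's 2.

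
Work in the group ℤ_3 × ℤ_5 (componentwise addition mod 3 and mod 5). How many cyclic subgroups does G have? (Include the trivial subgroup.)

A cyclic subgroup of order d is generated by each of its φ(d) elements of order d, so the cyclic subgroups of order d number (#elements of order d)/φ(d).
Cyclic subgroups by order — order 1: 1; order 3: 1; order 5: 1; order 15: 1.
Total: 4.

4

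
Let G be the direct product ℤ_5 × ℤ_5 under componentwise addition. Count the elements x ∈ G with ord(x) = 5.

24

An element (a,b) has order lcm(ord(a), ord(b)); count pairs with lcm equal to 5.
Enumerating gives 24 such elements.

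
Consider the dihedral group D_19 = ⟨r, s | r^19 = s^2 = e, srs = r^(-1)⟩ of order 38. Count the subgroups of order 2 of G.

|G| = 38 and 2 | 38, so subgroups of order 2 are possible by Lagrange.
The subgroups of order 2 are: {e, r^10s}; {e, r^11s}; {e, r^12s}; {e, r^13s}; … (19 in all).
So G has 19 subgroups of order 2.

19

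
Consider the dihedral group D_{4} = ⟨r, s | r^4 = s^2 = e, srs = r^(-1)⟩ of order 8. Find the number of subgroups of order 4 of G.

|G| = 8 and 4 | 8, so subgroups of order 4 are possible by Lagrange.
The subgroups of order 4 are: {e, r, r^2, r^3}; {e, r^2, s, r^2s}; {e, r^2, rs, r^3s}.
So G has 3 subgroups of order 4.

3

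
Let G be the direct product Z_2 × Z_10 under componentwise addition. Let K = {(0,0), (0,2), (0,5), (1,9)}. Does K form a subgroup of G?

(0,2) ∈ K but its inverse (0,8) ∉ K, so K is not a subgroup.

No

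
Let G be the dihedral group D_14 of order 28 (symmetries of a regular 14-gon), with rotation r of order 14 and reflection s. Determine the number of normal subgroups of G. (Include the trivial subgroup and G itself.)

7

G has 28 subgroups. Checking conjugation-invariance by order — order 1: 1/1 normal; order 2: 1/15 normal; order 4: 0/7 normal; order 7: 1/1 normal; order 14: 3/3 normal; order 28: 1/1 normal.
Total normal subgroups: 7.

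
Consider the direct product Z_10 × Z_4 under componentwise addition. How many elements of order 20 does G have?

An element (a,b) has order lcm(ord(a), ord(b)); count pairs with lcm equal to 20.
Enumerating gives 16 such elements.

16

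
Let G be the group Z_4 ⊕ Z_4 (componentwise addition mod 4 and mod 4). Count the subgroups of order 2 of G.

3

|G| = 16 and 2 | 16, so subgroups of order 2 are possible by Lagrange.
The subgroups of order 2 are: {(0,0), (0,2)}; {(0,0), (2,0)}; {(0,0), (2,2)}.
So G has 3 subgroups of order 2.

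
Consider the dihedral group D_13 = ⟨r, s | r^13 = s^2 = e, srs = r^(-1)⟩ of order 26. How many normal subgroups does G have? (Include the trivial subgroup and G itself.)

G has 16 subgroups. Checking conjugation-invariance by order — order 1: 1/1 normal; order 2: 0/13 normal; order 13: 1/1 normal; order 26: 1/1 normal.
Total normal subgroups: 3.

3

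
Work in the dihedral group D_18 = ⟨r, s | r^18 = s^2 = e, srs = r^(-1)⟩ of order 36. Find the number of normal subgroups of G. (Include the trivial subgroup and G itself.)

9

G has 45 subgroups. Checking conjugation-invariance by order — order 1: 1/1 normal; order 2: 1/19 normal; order 3: 1/1 normal; order 4: 0/9 normal; order 6: 1/7 normal; order 9: 1/1 normal; order 12: 0/3 normal; order 18: 3/3 normal; order 36: 1/1 normal.
Total normal subgroups: 9.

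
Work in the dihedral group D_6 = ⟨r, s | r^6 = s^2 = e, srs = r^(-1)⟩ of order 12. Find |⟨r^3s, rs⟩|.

|⟨r^3s⟩| = 2 and |⟨rs⟩| = 2, so |H| is a multiple of lcm(2, 2) = 2 and divides |G| = 12.
Closing under the operation: H = {e, r^2, r^4, rs, r^3s, r^5s}, so |H| = 6.

6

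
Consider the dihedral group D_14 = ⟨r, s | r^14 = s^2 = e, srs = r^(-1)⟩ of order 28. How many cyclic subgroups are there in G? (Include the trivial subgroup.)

Group the elements of G by the cyclic subgroup they generate; each cyclic subgroup of order d accounts for φ(d) elements.
Cyclic subgroups by order — order 1: 1; order 2: 15; order 7: 1; order 14: 1.
Total: 18.

18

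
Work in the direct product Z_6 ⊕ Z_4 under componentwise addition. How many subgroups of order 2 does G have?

3

|G| = 24 and 2 | 24, so subgroups of order 2 are possible by Lagrange.
The subgroups of order 2 are: {(0,0), (0,2)}; {(0,0), (3,0)}; {(0,0), (3,2)}.
So G has 3 subgroups of order 2.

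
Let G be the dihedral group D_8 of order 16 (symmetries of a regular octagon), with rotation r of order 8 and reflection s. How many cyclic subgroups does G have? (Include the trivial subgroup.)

12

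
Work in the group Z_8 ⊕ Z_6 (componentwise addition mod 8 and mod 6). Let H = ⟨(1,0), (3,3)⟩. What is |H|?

16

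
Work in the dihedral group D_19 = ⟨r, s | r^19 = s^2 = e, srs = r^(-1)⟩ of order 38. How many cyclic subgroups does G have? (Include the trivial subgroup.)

Each element a generates a cyclic subgroup ⟨a⟩; distinct elements may generate the same one (a cyclic group of order d has φ(d) generators).
Cyclic subgroups by order — order 1: 1; order 2: 19; order 19: 1.
Total: 21.

21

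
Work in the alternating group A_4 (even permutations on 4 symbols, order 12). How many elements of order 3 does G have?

The elements of order 3 are: (2 3 4), (2 4 3), (1 2 3), (1 2 4), (1 3 2), (1 3 4), (1 4 2), (1 4 3).
That's 8.

8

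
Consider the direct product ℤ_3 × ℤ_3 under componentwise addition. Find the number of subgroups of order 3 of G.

4

|G| = 9 and 3 | 9, so subgroups of order 3 are possible by Lagrange.
The subgroups of order 3 are: {(0,0), (0,1), (0,2)}; {(0,0), (1,0), (2,0)}; {(0,0), (1,1), (2,2)}; {(0,0), (1,2), (2,1)}.
So G has 4 subgroups of order 3.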